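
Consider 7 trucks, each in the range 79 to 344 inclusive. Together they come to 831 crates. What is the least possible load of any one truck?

Minimizing one value means maximizing the remaining 6.
The other 6 can take up 6 × 344 = 2064 ≥ 831 − 79, so one truck can sit at its floor of 79.
Achievable: one at 79 and the other 6 totalling 752, which fits since 6 × 79 ≤ 752 ≤ 6 × 344.

79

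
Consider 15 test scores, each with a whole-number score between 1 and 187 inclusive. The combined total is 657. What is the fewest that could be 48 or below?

2

If only k of them are at most 48, the other 15 − k are at least 49, so the total is at least (15 − k)·49 + k·1.
This is ≤ 657, so (15 − k)·49 + 1k ≤ 657, which gives k ≥ 2.
Exactly 2 works: 2 values at 1 and 13 at 49 total 639; raise one of the low values by 18 (still ≤ 48) to hit 657.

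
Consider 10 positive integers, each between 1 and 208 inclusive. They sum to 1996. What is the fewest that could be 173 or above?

Each value short of 173 is at most 172, costing at least 208 − 172 = 36 against the maximum total of 2080.
We can afford to lose at most 2080 − 1996 = 84, so at most ⌊84/36⌋ = 2 fall short, and at least 8 are ≥ 173.
Exactly 8 works: 8 values at 208 and 2 at 172 total 2008; lower one of the high values by 12 (still ≥ 173) to hit 1996.

8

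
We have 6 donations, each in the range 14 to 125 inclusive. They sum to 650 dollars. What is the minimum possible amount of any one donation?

25

Minimizing one value means maximizing the remaining 5.
The other 5 contribute at most 5 × 125 = 625, leaving at least 650 − 625 = 25.
Since 25 ≥ 14, this is achievable: one at 25 and 5 at 125.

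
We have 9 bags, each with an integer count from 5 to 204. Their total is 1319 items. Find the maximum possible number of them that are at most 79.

Each value at 79 or below falls at least 204 − 79 = 125 short of the ceiling 204.
The ceiling total is 9 × 204 = 1836, and we need 1319, so at most ⌊(1836 − 1319)/125⌋ = 4 can be that low.
k = 4 is achieved by 4 values at 79 and 5 at 204, total 1336; lower one of the 204's by 17 (still > 79) to reach 1319.

4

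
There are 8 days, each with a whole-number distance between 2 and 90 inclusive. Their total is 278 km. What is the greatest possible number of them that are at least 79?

3

If k of the values are ≥ 79, the total is ≥ 79k + 2(8 − k).
Setting 79k + 2(8 − k) ≤ 278 gives 77k ≤ 262, so k ≤ 3.
k = 3 is achieved by 3 values at 79 and 5 at 2, total 247; add 31 to one value (staying below 79) to reach 278.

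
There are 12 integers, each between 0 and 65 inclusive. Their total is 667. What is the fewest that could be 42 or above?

8

Suppose at most 12 − j of them reach 42; then j values are ≤ 41 and the rest ≤ 65.
The total is then ≤ 41·j + 65·(12 − j) = 780 − 24j. For this to be ≥ 667 we need j ≤ 4, so at least 12 − 4 = 8 must reach 42.
Exactly 8 works: 8 values at 65 and 4 at 41 total 684; lower one of the high values by 17 (still ≥ 42) to hit 667.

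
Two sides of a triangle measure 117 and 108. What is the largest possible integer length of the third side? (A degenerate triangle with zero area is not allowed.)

The third side must be less than 117 + 108 = 225.
The largest integer below 225 is 224.

224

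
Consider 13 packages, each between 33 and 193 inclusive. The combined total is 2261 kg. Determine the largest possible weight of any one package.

193

To make one package as large as possible, make the other 12 as small as possible.
The other 12 contribute at least 12 × 33 = 396, leaving at most 2261 − 396 = 1865.
But each package is capped at 193, so the maximum is 193.
Achievable: one at 193 and the other 12 totalling 2068, which fits since 12 × 33 ≤ 2068 ≤ 12 × 193.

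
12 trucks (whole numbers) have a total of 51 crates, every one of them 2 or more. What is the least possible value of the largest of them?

5

Some value must be at least ⌈51/12⌉ = 5, since 12 × 4 = 48 < 51.
Achievable: 3 of them at 5 and 9 at 4 total 51.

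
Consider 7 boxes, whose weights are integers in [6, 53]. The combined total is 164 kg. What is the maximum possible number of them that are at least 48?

If k of the values are ≥ 48, the total is ≥ 48k + 6(7 − k).
Setting 48k + 6(7 − k) ≤ 164 gives 42k ≤ 122, so k ≤ 2.
k = 2 is achieved by 2 values at 48 and 5 at 6, total 126; add 38 to one value (staying below 48) to reach 164.

2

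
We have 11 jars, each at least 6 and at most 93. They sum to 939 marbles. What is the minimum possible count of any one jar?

9

Minimizing one value means maximizing the remaining 10.
The other 10 contribute at most 10 × 93 = 930, leaving at least 939 − 930 = 9.
Since 9 ≥ 6, this is achievable: one at 9 and 10 at 93.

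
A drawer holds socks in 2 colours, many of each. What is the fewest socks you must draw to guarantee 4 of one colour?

You could draw 3 of every colour without reaching 4 of any — 6 in all.
One more forces 4 of some colour, so 6 + 1 = 7.

7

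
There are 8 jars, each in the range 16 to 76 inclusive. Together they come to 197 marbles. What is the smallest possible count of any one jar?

To make one jar as small as possible, make the other 7 as large as possible.
The other 7 can take up 7 × 76 = 532 ≥ 197 − 16, so one jar can sit at its floor of 16.
Achievable: one at 16 and the other 7 totalling 181, which fits since 7 × 16 ≤ 181 ≤ 7 × 76.

16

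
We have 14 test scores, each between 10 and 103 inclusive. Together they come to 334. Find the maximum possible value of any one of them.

103

To make one score as large as possible, make the other 13 as small as possible.
The other 13 contribute at least 13 × 10 = 130, leaving at most 334 − 130 = 204.
But each score is capped at 103, so the maximum is 103.
Achievable: one at 103 and the other 13 totalling 231, which fits since 13 × 10 ≤ 231 ≤ 13 × 103.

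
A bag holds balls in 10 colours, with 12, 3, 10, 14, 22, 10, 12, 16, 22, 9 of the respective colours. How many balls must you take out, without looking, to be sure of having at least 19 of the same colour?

In the worst case you take as many as possible of each colour without reaching 19: 12 + 3 + 10 + 14 + 18 + 10 + 12 + 16 + 18 + 9 = 122.
The next one must give 19 of some colour, so 122 + 1 = 123.

123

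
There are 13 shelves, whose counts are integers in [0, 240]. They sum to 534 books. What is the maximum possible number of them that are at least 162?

Suppose k of them are at least 162. Those contribute at least 162 each and the other 13 − k at least 0 each.
So the total is at least 162k + 0(13 − k) = 0 + 162k. This must be ≤ 534, giving k ≤ 3.
k = 3 is achieved by 3 values at 162 and 10 at 0, total 486; add 48 to one value (staying below 162) to reach 534.

3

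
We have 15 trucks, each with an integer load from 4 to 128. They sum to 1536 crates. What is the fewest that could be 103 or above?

1

Each value short of 103 is at most 102, costing at least 128 − 102 = 26 against the maximum total of 1920.
We can afford to lose at most 1920 − 1536 = 384, so at most ⌊384/26⌋ = 14 fall short, and at least 1 are ≥ 103.
Exactly 1 works: 1 value at 128 and 14 at 102 total 1556; lower one of the high values by 20 (still ≥ 103) to hit 1536.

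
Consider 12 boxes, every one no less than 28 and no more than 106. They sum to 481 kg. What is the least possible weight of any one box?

28

To make one box as small as possible, make the other 11 as large as possible.
The other 11 can take up 11 × 106 = 1166 ≥ 481 − 28, so one box can sit at its floor of 28.
Achievable: one at 28 and the other 11 totalling 453, which fits since 11 × 28 ≤ 453 ≤ 11 × 106.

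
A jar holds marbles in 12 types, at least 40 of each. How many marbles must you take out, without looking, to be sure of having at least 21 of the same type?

241

In the worst case you draw 20 of each of the 12 types: 12 × 20 = 240.
One more forces 21 of some type, so 240 + 1 = 241.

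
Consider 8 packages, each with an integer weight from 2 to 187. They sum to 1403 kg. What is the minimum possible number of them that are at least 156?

6

Suppose at most 8 − j of them reach 156; then j values are ≤ 155 and the rest ≤ 187.
The total is then ≤ 155·j + 187·(8 − j) = 1496 − 32j. For this to be ≥ 1403 we need j ≤ 2, so at least 8 − 2 = 6 must reach 156.
Exactly 6 works: 6 values at 187 and 2 at 155 total 1432; lower one of the high values by 29 (still ≥ 156) to hit 1403.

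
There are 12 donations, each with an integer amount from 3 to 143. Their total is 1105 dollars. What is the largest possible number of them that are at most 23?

Suppose k of them are at most 23. Those contribute at most 23 each and the rest at most 143 each.
So the total is at most 23k + 143(12 − k) = 1716 − 120k. This must still be ≥ 1105, so k ≤ 5.
k = 5 is achieved by 5 values at 23 and 7 at 143, total 1116; lower one of the 143's by 11 (still > 23) to reach 1105.

5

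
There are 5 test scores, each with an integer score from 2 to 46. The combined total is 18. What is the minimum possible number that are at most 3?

1

If only k of them are at most 3, the other 5 − k are at least 4, so the total is at least (5 − k)·4 + k·2.
This is ≤ 18, so (5 − k)·4 + 2k ≤ 18, which gives k ≥ 1.
Exactly 1 works: 1 value at 2 and 4 at 4 total 18.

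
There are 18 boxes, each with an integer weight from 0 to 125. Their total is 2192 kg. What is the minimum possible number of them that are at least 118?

11

Each value short of 118 is at most 117, costing at least 125 − 117 = 8 against the maximum total of 2250.
We can afford to lose at most 2250 − 2192 = 58, so at most ⌊58/8⌋ = 7 fall short, and at least 11 are ≥ 118.
Exactly 11 works: 11 values at 125 and 7 at 117 total 2194; lower one of the high values by 2 (still ≥ 118) to hit 2192.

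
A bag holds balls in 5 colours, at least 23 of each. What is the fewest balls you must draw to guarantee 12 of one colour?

56

You could draw 11 of every colour without reaching 12 of any — 55 in all.
One more forces 12 of some colour, so 55 + 1 = 56.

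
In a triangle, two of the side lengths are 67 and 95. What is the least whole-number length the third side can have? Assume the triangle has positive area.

29

The third side must exceed |67 − 95| = 28.
The smallest integer above 28 is 29.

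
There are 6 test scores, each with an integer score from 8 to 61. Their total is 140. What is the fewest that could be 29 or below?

Each value above 29 is at least 30, contributing at least 30 − 8 = 22 above the floor 8.
The sum exceeds the floor total 48 by 92, so at most ⌊92/22⌋ = 4 exceed 29, and at least 2 are ≤ 29.
Exactly 2 works: 2 values at 8 and 4 at 30 total 136; raise one of the low values by 4 (still ≤ 29) to hit 140.

2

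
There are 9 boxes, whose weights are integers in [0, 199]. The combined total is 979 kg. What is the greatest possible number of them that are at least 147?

If k of the values are ≥ 147, the total is ≥ 147k + 0(9 − k).
Setting 147k + 0(9 − k) ≤ 979 gives 147k ≤ 979, so k ≤ 6.
k = 6 is achieved by 6 values at 147 and 3 at 0, total 882; add 97 to one value (staying below 147) to reach 979.

6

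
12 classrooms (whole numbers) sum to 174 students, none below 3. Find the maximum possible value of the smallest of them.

14

If every one of the 12 were at least 15, the total would be at least 12 × 15 = 180 > 174.
Taking 6 copies of 14 and 6 copies of 15 gives exactly 174, so 14 is attained.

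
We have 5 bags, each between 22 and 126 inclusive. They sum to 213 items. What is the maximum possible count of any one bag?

Maximizing one value means minimizing the remaining 4.
The other 4 contribute at least 4 × 22 = 88, leaving at most 213 − 88 = 125.
Since 125 ≤ 126, this is achievable: one at 125 and 4 at 22.

125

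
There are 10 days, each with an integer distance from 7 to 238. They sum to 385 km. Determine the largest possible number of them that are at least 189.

1

If k of the values are ≥ 189, the total is ≥ 189k + 7(10 − k).
Setting 189k + 7(10 − k) ≤ 385 gives 182k ≤ 315, so k ≤ 1.
k = 1 is achieved by 1 value at 189 and 9 at 7, total 252; add 133 to one value (staying below 189) to reach 385.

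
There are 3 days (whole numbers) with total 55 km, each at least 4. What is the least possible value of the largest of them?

19

If every one of the 3 were at most 18, the total would be at most 3 × 18 = 54 < 55.
Taking 2 copies of 18 and 1 copy of 19 gives exactly 55, so 19 is attained.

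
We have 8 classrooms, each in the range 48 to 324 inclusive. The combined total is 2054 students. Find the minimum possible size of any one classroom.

To make one classroom as small as possible, make the other 7 as large as possible.
The other 7 can take up 7 × 324 = 2268 ≥ 2054 − 48, so one classroom can sit at its floor of 48.
Achievable: one at 48 and the other 7 totalling 2006, which fits since 7 × 48 ≤ 2006 ≤ 7 × 324.

48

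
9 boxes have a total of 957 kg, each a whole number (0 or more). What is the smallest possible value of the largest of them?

107

If every one of the 9 were at most 106, the total would be at most 9 × 106 = 954 < 957.
Equality holds with 3 values of 107 and 6 values of 106.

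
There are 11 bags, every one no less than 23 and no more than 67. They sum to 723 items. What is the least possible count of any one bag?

Minimizing one value means maximizing the remaining 10.
The other 10 contribute at most 10 × 67 = 670, leaving at least 723 − 670 = 53.
Since 53 ≥ 23, this is achievable: one at 53 and 10 at 67.

53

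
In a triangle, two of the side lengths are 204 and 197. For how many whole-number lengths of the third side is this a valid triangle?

393

The triangle inequality gives |204 − 197| < c < 204 + 197, i.e. 7 < c < 401.
So c can be any integer from 8 to 400: 393 values.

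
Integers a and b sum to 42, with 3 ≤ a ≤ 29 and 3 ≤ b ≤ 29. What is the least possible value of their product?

377

Since a + b is fixed, pushing one of them to its bound minimizes the product.
At the endpoint a = 13, b = 42 − 13 = 29, so ab = 13 × 29 = 377.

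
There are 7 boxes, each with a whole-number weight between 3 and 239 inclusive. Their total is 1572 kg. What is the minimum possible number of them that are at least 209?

Suppose at most 7 − j of them reach 209; then j values are ≤ 208 and the rest ≤ 239.
The total is then ≤ 208·j + 239·(7 − j) = 1673 − 31j. For this to be ≥ 1572 we need j ≤ 3, so at least 7 − 3 = 4 must reach 209.
Exactly 4 works: 4 values at 239 and 3 at 208 total 1580; lower one of the high values by 8 (still ≥ 209) to hit 1572.

4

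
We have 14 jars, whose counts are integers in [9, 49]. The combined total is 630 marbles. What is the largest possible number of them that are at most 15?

Each value at 15 or below falls at least 49 − 15 = 34 short of the ceiling 49.
The ceiling total is 14 × 49 = 686, and we need 630, so at most ⌊(686 − 630)/34⌋ = 1 can be that low.
k = 1 is achieved by 1 value at 15 and 13 at 49, total 652; lower one of the 49's by 22 (still > 15) to reach 630.

1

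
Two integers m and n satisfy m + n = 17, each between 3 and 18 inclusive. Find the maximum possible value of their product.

With m + n fixed, mn peaks when the two are closest together.
Taking m = 8 and n = 9 (both in [3, 18]) gives mn = 72.

72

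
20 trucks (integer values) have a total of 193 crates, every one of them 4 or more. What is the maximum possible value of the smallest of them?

If every one of the 20 were at least 10, the total would be at least 20 × 10 = 200 > 193.
Equality holds with 7 values of 9 and 13 values of 10.

9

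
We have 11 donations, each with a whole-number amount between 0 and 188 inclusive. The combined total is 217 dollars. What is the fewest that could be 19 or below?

Each value above 19 is at least 20, contributing at least 20 − 0 = 20 above the floor 0.
The sum exceeds the floor total 0 by 217, so at most ⌊217/20⌋ = 10 exceed 19, and at least 1 are ≤ 19.
Exactly 1 works: 1 value at 0 and 10 at 20 total 200; raise one of the low values by 17 (still ≤ 19) to hit 217.

1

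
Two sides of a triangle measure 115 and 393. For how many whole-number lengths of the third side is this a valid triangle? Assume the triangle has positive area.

229

The triangle inequality gives |115 − 393| < c < 115 + 393, i.e. 278 < c < 508.
So c can be any integer from 279 to 507: 229 values.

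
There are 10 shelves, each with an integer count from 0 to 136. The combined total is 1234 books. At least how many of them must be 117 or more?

4

Each value short of 117 is at most 116, costing at least 136 − 116 = 20 against the maximum total of 1360.
We can afford to lose at most 1360 − 1234 = 126, so at most ⌊126/20⌋ = 6 fall short, and at least 4 are ≥ 117.
Exactly 4 works: 4 values at 136 and 6 at 116 total 1240; lower one of the high values by 6 (still ≥ 117) to hit 1234.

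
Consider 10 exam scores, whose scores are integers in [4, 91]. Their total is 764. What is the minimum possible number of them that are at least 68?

If only k of them are at least 68, the other 10 − k are at most 67, so the total is at most k·91 + (10 − k)·67.
This must reach 764, so k·91 + (10 − k)·67 ≥ 764, giving k ≥ 4.
Exactly 4 works: 4 values at 91 and 6 at 67 total 766; lower one of the high values by 2 (still ≥ 68) to hit 764.

4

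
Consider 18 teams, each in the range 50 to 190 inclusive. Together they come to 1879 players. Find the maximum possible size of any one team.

190

Maximizing one value means minimizing the remaining 17.
The other 17 contribute at least 17 × 50 = 850, leaving at most 1879 − 850 = 1029.
But each team is capped at 190, so the maximum is 190.
Achievable: one at 190 and the other 17 totalling 1689, which fits since 17 × 50 ≤ 1689 ≤ 17 × 190.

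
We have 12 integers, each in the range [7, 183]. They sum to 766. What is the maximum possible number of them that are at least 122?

If k of the values are ≥ 122, the total is ≥ 122k + 7(12 − k).
Setting 122k + 7(12 − k) ≤ 766 gives 115k ≤ 682, so k ≤ 5.
k = 5 is achieved by 5 values at 122 and 7 at 7, total 659; add 107 to one value (staying below 122) to reach 766.

5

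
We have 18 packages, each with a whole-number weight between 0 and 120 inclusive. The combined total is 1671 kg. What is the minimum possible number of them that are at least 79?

Suppose at most 18 − j of them reach 79; then j values are ≤ 78 and the rest ≤ 120.
The total is then ≤ 78·j + 120·(18 − j) = 2160 − 42j. For this to be ≥ 1671 we need j ≤ 11, so at least 18 − 11 = 7 must reach 79.
Exactly 7 works: 7 values at 120 and 11 at 78 total 1698; lower one of the high values by 27 (still ≥ 79) to hit 1671.

7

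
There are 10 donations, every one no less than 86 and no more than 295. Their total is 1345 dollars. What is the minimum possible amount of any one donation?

86

To make one donation as small as possible, make the other 9 as large as possible.
The other 9 can take up 9 × 295 = 2655 ≥ 1345 − 86, so one donation can sit at its floor of 86.
Achievable: one at 86 and the other 9 totalling 1259, which fits since 9 × 86 ≤ 1259 ≤ 9 × 295.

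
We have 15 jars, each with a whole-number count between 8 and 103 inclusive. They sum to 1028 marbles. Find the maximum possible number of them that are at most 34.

Suppose k of them are at most 34. Those contribute at most 34 each and the rest at most 103 each.
So the total is at most 34k + 103(15 − k) = 1545 − 69k. This must still be ≥ 1028, so k ≤ 7.
k = 7 is achieved by 7 values at 34 and 8 at 103, total 1062; lower one of the 103's by 34 (still > 34) to reach 1028.

7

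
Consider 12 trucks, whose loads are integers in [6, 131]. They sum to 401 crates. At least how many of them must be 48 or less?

5

Let j be the number exceeding 48. Then the total is ≥ 49·j + 6·(12 − j) = 72 + 43j.
So 43j ≤ 329 and j ≤ 7; hence at least 12 − 7 = 5 are ≤ 48.
Exactly 5 works: 5 values at 6 and 7 at 49 total 373; raise one of the low values by 28 (still ≤ 48) to hit 401.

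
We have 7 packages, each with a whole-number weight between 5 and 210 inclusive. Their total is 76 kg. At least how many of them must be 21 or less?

If only k of them are at most 21, the other 7 − k are at least 22, so the total is at least (7 − k)·22 + k·5.
This is ≤ 76, so (7 − k)·22 + 5k ≤ 76, which gives k ≥ 5.
Exactly 5 works: 5 values at 5 and 2 at 22 total 69; raise one of the low values by 7 (still ≤ 21) to hit 76.

5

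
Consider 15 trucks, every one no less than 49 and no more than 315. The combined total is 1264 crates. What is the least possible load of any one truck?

Minimizing one value means maximizing the remaining 14.
The other 14 can take up 14 × 315 = 4410 ≥ 1264 − 49, so one truck can sit at its floor of 49.
Achievable: one at 49 and the other 14 totalling 1215, which fits since 14 × 49 ≤ 1215 ≤ 14 × 315.

49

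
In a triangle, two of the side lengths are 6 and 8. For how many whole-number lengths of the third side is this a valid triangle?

The triangle inequality gives |6 − 8| < c < 6 + 8, i.e. 2 < c < 14.
So c can be any integer from 3 to 13: 11 values.

11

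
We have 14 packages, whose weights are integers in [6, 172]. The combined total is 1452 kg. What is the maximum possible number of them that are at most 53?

Each value at 53 or below falls at least 172 − 53 = 119 short of the ceiling 172.
The ceiling total is 14 × 172 = 2408, and we need 1452, so at most ⌊(2408 − 1452)/119⌋ = 8 can be that low.
k = 8 is achieved by 8 values at 53 and 6 at 172, total 1456; lower one of the 172's by 4 (still > 53) to reach 1452.

8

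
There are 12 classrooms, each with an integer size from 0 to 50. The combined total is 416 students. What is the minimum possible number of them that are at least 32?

3

Each value short of 32 is at most 31, costing at least 50 − 31 = 19 against the maximum total of 600.
We can afford to lose at most 600 − 416 = 184, so at most ⌊184/19⌋ = 9 fall short, and at least 3 are ≥ 32.
Exactly 3 works: 3 values at 50 and 9 at 31 total 429; lower one of the high values by 13 (still ≥ 32) to hit 416.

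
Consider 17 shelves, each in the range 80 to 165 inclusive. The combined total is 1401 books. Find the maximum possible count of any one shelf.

121

Maximizing one value means minimizing the remaining 16.
The other 16 contribute at least 16 × 80 = 1280, leaving at most 1401 − 1280 = 121.
Since 121 ≤ 165, this is achievable: one at 121 and 16 at 80.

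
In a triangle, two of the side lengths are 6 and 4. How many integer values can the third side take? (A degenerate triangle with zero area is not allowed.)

The triangle inequality gives |6 − 4| < c < 6 + 4, i.e. 2 < c < 10.
So c can be any integer from 3 to 9: 7 values.

7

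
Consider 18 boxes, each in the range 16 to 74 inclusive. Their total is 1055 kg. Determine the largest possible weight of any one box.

To make one box as large as possible, make the other 17 as small as possible.
The other 17 contribute at least 17 × 16 = 272, leaving at most 1055 − 272 = 783.
But each box is capped at 74, so the maximum is 74.
Achievable: one at 74 and the other 17 totalling 981, which fits since 17 × 16 ≤ 981 ≤ 17 × 74.

74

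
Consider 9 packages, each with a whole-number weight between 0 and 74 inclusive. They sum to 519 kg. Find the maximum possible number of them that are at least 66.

If k of the values are ≥ 66, the total is ≥ 66k + 0(9 − k).
Setting 66k + 0(9 − k) ≤ 519 gives 66k ≤ 519, so k ≤ 7.
k = 7 is achieved by 7 values at 66 and 2 at 0, total 462; add 57 to one value (staying below 66) to reach 519.

7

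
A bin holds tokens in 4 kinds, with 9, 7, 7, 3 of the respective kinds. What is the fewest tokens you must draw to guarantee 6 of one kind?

19

In the worst case you take as many as possible of each kind without reaching 6: 5 + 5 + 5 + 3 = 18.
The next one must give 6 of some kind, so 18 + 1 = 19.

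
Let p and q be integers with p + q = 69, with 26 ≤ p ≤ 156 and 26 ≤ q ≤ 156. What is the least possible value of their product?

1118

For a fixed sum, pq is smallest when p and q are as far apart as possible.
At the endpoint p = 26, q = 69 − 26 = 43, so pq = 26 × 43 = 1118.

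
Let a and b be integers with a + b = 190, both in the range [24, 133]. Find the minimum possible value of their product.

ab = a(190 − a) is concave in a, so over [57, 133] it is minimized at an endpoint.
The extreme feasible split is a = 57, b = 133, giving ab = 7581.

7581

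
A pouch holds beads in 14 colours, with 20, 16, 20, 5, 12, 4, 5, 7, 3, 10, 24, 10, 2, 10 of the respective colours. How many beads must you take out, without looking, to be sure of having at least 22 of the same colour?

In the worst case you take as many as possible of each colour without reaching 22: 20 + 16 + 20 + 5 + 12 + 4 + 5 + 7 + 3 + 10 + 21 + 10 + 2 + 10 = 145.
The next one must give 22 of some colour, so 145 + 1 = 146.

146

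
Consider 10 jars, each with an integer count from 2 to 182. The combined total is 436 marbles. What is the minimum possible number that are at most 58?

3

If only k of them are at most 58, the other 10 − k are at least 59, so the total is at least (10 − k)·59 + k·2.
This is ≤ 436, so (10 − k)·59 + 2k ≤ 436, which gives k ≥ 3.
Exactly 3 works: 3 values at 2 and 7 at 59 total 419; raise one of the low values by 17 (still ≤ 58) to hit 436.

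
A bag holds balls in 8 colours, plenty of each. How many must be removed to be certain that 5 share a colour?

33

You could draw 4 of every colour without reaching 5 of any — 32 in all.
One more forces 5 of some colour, so 32 + 1 = 33.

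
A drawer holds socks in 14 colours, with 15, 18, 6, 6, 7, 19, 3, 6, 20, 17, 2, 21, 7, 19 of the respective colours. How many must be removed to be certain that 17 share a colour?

149

In the worst case you take as many as possible of each colour without reaching 17: 15 + 16 + 6 + 6 + 7 + 16 + 3 + 6 + 16 + 16 + 2 + 16 + 7 + 16 = 148.
The next one must give 17 of some colour, so 148 + 1 = 149.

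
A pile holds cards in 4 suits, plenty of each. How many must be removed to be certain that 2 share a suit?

You could draw 1 of every suit without reaching 2 of any — 4 in all.
One more forces 2 of some suit, so 4 + 1 = 5.

5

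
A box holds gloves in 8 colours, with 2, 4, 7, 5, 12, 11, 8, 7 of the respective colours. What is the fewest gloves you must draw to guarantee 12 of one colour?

In the worst case you take as many as possible of each colour without reaching 12: 2 + 4 + 7 + 5 + 11 + 11 + 8 + 7 = 55.
The next one must give 12 of some colour, so 55 + 1 = 56.

56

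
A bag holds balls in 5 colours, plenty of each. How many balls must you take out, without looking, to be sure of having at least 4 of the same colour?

16

You could draw 3 of every colour without reaching 4 of any — 15 in all.
One more forces 4 of some colour, so 15 + 1 = 16.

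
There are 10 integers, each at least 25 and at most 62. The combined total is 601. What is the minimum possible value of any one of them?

43

Minimizing one value means maximizing the remaining 9.
The other 9 contribute at most 9 × 62 = 558, leaving at least 601 − 558 = 43.
Since 43 ≥ 25, this is achievable: one at 43 and 9 at 62.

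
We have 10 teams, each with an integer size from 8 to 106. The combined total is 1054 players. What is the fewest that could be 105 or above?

Suppose at most 10 − j of them reach 105; then j values are ≤ 104 and the rest ≤ 106.
The total is then ≤ 104·j + 106·(10 − j) = 1060 − 2j. For this to be ≥ 1054 we need j ≤ 3, so at least 10 − 3 = 7 must reach 105.
Exactly 7 works: 7 values at 106 and 3 at 104 total 1054.

7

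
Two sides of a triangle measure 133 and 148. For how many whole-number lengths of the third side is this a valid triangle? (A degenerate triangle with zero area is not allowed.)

The triangle inequality gives |133 − 148| < c < 133 + 148, i.e. 15 < c < 281.
So c can be any integer from 16 to 280: 265 values.

265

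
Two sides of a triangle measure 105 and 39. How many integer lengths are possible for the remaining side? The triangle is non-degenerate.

77

The triangle inequality gives |105 − 39| < c < 105 + 39, i.e. 66 < c < 144.
So c can be any integer from 67 to 143: 77 values.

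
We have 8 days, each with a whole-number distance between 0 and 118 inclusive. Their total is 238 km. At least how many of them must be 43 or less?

3

If only k of them are at most 43, the other 8 − k are at least 44, so the total is at least (8 − k)·44 + k·0.
This is ≤ 238, so (8 − k)·44 + 0k ≤ 238, which gives k ≥ 3.
Exactly 3 works: 3 values at 0 and 5 at 44 total 220; raise one of the low values by 18 (still ≤ 43) to hit 238.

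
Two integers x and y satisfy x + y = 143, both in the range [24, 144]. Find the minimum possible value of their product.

For a fixed sum, xy is smallest when x and y are as far apart as possible.
The extreme feasible split is x = 24, y = 119, giving xy = 2856.

2856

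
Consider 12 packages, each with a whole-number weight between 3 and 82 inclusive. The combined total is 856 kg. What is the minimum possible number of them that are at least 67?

4

Suppose at most 12 − j of them reach 67; then j values are ≤ 66 and the rest ≤ 82.
The total is then ≤ 66·j + 82·(12 − j) = 984 − 16j. For this to be ≥ 856 we need j ≤ 8, so at least 12 − 8 = 4 must reach 67.
Exactly 4 works: 4 values at 82 and 8 at 66 total 856.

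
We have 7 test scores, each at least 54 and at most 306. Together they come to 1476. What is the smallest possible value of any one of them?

54

Minimizing one value means maximizing the remaining 6.
The other 6 can take up 6 × 306 = 1836 ≥ 1476 − 54, so one score can sit at its floor of 54.
Achievable: one at 54 and the other 6 totalling 1422, which fits since 6 × 54 ≤ 1422 ≤ 6 × 306.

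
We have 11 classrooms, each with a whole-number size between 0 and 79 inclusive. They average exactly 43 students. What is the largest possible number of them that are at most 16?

6

The total is 11 × 43 = 473.
Suppose k of them are at most 16. Those contribute at most 16 each and the rest at most 79 each.
So the total is at most 16k + 79(11 − k) = 869 − 63k. This must still be ≥ 473, so k ≤ 6.
k = 6 is achieved by 6 values at 16 and 5 at 79, total 491; lower one of the 79's by 18 (still > 16) to reach 473.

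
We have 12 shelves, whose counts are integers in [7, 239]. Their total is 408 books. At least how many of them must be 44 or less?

4

If only k of them are at most 44, the other 12 − k are at least 45, so the total is at least (12 − k)·45 + k·7.
This is ≤ 408, so (12 − k)·45 + 7k ≤ 408, which gives k ≥ 4.
Exactly 4 works: 4 values at 7 and 8 at 45 total 388; raise one of the low values by 20 (still ≤ 44) to hit 408.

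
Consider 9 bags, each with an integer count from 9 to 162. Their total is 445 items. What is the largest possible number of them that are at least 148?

With k values at 148 or above and the rest at least 9, the sum is at least 81 + 139k.
Since the sum is 445, we need 139k ≤ 364, i.e. k ≤ 2.
k = 2 is achieved by 2 values at 148 and 7 at 9, total 359; add 86 to one value (staying below 148) to reach 445.

2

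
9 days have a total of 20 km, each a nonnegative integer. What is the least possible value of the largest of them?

3

Some value must be at least ⌈20/9⌉ = 3, since 9 × 2 = 18 < 20.
Equality holds with 2 values of 3 and 7 values of 2.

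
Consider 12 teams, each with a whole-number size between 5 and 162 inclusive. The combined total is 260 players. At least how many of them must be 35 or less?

6

Let j be the number exceeding 35. Then the total is ≥ 36·j + 5·(12 − j) = 60 + 31j.
So 31j ≤ 200 and j ≤ 6; hence at least 12 − 6 = 6 are ≤ 35.
Exactly 6 works: 6 values at 5 and 6 at 36 total 246; raise one of the low values by 14 (still ≤ 35) to hit 260.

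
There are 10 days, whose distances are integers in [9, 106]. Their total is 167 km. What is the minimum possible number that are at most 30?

Each value above 30 is at least 31, contributing at least 31 − 9 = 22 above the floor 9.
The sum exceeds the floor total 90 by 77, so at most ⌊77/22⌋ = 3 exceed 30, and at least 7 are ≤ 30.
Exactly 7 works: 7 values at 9 and 3 at 31 total 156; raise one of the low values by 11 (still ≤ 30) to hit 167.

7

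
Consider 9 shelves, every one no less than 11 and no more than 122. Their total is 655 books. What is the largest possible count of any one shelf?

122

To make one shelf as large as possible, make the other 8 as small as possible.
The other 8 contribute at least 8 × 11 = 88, leaving at most 655 − 88 = 567.
But each shelf is capped at 122, so the maximum is 122.
Achievable: one at 122 and the other 8 totalling 533, which fits since 8 × 11 ≤ 533 ≤ 8 × 122.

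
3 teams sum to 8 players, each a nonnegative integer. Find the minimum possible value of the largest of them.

The 3 values sum to 8, so their maximum is at least ⌈8/3⌉ = 3.
Taking 1 copy of 2 and 2 copies of 3 gives exactly 8, so 3 is attained.

3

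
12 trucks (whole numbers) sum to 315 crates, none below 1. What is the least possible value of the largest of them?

27

The 12 values sum to 315, so their maximum is at least ⌈315/12⌉ = 27.
Equality holds with 3 values of 27 and 9 values of 26.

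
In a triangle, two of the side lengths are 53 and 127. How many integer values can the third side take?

105

The triangle inequality gives |53 − 127| < c < 53 + 127, i.e. 74 < c < 180.
So c can be any integer from 75 to 179: 105 values.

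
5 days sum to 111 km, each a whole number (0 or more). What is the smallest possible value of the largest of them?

The average is 111/5 > 22, so not all 5 can be 22 or less; the largest is ≥ 23.
Equality holds with 1 value of 23 and 4 values of 22.

23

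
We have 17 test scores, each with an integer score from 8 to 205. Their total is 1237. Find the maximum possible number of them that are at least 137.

8

With k values at 137 or above and the rest at least 8, the sum is at least 136 + 129k.
Since the sum is 1237, we need 129k ≤ 1101, i.e. k ≤ 8.
k = 8 is achieved by 8 values at 137 and 9 at 8, total 1168; add 69 to one value (staying below 137) to reach 1237.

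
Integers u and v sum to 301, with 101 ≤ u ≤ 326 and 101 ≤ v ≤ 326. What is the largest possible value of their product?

uv = u(301 − u) is maximized when u is as near 301/2 as the bounds allow.
Taking u = 150 and v = 151 (both in [101, 326]) gives uv = 22650.

22650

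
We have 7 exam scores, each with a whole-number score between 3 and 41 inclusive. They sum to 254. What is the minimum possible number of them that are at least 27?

5

If only k of them are at least 27, the other 7 − k are at most 26, so the total is at most k·41 + (7 − k)·26.
This must reach 254, so k·41 + (7 − k)·26 ≥ 254, giving k ≥ 5.
Exactly 5 works: 5 values at 41 and 2 at 26 total 257; lower one of the high values by 3 (still ≥ 27) to hit 254.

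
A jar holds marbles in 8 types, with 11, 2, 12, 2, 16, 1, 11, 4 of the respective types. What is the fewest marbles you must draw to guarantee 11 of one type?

In the worst case you take as many as possible of each type without reaching 11: 10 + 2 + 10 + 2 + 10 + 1 + 10 + 4 = 49.
The next one must give 11 of some type, so 49 + 1 = 50.

50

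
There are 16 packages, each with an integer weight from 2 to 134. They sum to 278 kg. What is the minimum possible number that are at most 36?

Let j be the number exceeding 36. Then the total is ≥ 37·j + 2·(16 − j) = 32 + 35j.
So 35j ≤ 246 and j ≤ 7; hence at least 16 − 7 = 9 are ≤ 36.
Exactly 9 works: 9 values at 2 and 7 at 37 total 277; raise one of the low values by 1 (still ≤ 36) to hit 278.

9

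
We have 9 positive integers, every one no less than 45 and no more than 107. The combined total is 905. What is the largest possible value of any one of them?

Maximizing one value means minimizing the remaining 8.
The other 8 contribute at least 8 × 45 = 360, leaving at most 905 − 360 = 545.
But each integer is capped at 107, so the maximum is 107.
Achievable: one at 107 and the other 8 totalling 798, which fits since 8 × 45 ≤ 798 ≤ 8 × 107.

107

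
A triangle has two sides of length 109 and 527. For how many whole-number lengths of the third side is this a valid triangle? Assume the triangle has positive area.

217

The triangle inequality gives |109 − 527| < c < 109 + 527, i.e. 418 < c < 636.
So c can be any integer from 419 to 635: 217 values.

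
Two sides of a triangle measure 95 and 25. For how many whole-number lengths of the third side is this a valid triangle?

The triangle inequality gives |95 − 25| < c < 95 + 25, i.e. 70 < c < 120.
So c can be any integer from 71 to 119: 49 values.

49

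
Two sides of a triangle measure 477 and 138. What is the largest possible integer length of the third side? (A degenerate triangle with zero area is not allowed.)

The third side must be less than 477 + 138 = 615.
The largest integer below 615 is 614.

614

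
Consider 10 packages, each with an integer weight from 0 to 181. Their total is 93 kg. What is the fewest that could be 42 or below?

8

Let j be the number exceeding 42. Then the total is ≥ 43·j + 0·(10 − j) = 0 + 43j.
So 43j ≤ 93 and j ≤ 2; hence at least 10 − 2 = 8 are ≤ 42.
Exactly 8 works: 8 values at 0 and 2 at 43 total 86; raise one of the low values by 7 (still ≤ 42) to hit 93.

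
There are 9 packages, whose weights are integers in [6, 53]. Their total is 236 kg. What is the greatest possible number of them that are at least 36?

6

Suppose k of them are at least 36. Those contribute at least 36 each and the other 9 − k at least 6 each.
So the total is at least 36k + 6(9 − k) = 54 + 30k. This must be ≤ 236, giving k ≤ 6.
k = 6 is achieved by 6 values at 36 and 3 at 6, total 234; add 2 to one value (staying below 36) to reach 236.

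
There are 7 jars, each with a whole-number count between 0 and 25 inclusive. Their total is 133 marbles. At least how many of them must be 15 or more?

4

Suppose at most 7 − j of them reach 15; then j values are ≤ 14 and the rest ≤ 25.
The total is then ≤ 14·j + 25·(7 − j) = 175 − 11j. For this to be ≥ 133 we need j ≤ 3, so at least 7 − 3 = 4 must reach 15.
Exactly 4 works: 4 values at 25 and 3 at 14 total 142; lower one of the high values by 9 (still ≥ 15) to hit 133.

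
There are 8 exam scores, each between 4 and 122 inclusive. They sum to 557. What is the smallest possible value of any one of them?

4

To make one score as small as possible, make the other 7 as large as possible.
The other 7 can take up 7 × 122 = 854 ≥ 557 − 4, so one score can sit at its floor of 4.
Achievable: one at 4 and the other 7 totalling 553, which fits since 7 × 4 ≤ 553 ≤ 7 × 122.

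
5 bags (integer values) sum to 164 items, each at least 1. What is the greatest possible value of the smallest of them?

32

If every one of the 5 were at least 33, the total would be at least 5 × 33 = 165 > 164.
Equality holds with 1 value of 32 and 4 values of 33.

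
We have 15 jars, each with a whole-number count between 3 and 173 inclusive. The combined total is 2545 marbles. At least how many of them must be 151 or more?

13

If only k of them are at least 151, the other 15 − k are at most 150, so the total is at most k·173 + (15 − k)·150.
This must reach 2545, so k·173 + (15 − k)·150 ≥ 2545, giving k ≥ 13.
Exactly 13 works: 13 values at 173 and 2 at 150 total 2549; lower one of the high values by 4 (still ≥ 151) to hit 2545.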